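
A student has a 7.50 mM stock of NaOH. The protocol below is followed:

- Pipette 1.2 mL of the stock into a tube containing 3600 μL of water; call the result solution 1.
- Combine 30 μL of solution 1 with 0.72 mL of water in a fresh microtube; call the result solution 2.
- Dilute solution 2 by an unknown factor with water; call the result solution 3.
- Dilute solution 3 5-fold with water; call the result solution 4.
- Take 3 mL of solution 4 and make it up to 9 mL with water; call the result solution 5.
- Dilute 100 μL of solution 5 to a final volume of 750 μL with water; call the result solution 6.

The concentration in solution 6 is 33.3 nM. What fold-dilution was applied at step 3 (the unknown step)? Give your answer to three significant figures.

Step 1: 1.2 mL + 3600 μL = 4.8 mL total → factor 4.8/1.2 = 4
Step 2: 30 μL + 0.72 mL = 750 μL total → factor 750/30 = 25
Step 3: unknown factor x
Step 4: 5-fold → factor 5
Step 5: 3 mL brought to 9 mL → factor 9/3 = 3
Step 6: 100 μL brought to 750 μL → factor 750/100 = 7.5
Product of known-step factors = 11250
Overall factor = 7.50 mM / (33.3 nM) = 2.2523 × 10^5
x = 2.2523 × 10^5 / 11250 = 20.0

20.0-fold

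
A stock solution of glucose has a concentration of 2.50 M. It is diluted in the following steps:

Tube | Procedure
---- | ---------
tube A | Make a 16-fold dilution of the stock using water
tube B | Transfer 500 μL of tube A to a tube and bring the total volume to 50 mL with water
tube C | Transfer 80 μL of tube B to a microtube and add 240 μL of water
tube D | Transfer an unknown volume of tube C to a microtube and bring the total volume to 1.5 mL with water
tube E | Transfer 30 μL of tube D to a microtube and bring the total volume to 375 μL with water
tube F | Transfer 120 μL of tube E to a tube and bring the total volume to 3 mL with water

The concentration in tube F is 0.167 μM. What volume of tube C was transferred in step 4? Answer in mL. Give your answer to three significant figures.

Step 1: 16-fold → factor 16
Step 2: 500 μL brought to 50 mL → factor 50000/500 = 100
Step 3: 80 μL + 240 μL = 320 μL total → factor 320/80 = 4
Step 4: v brought to 1.5 mL → factor = 1.5 mL/v
Step 5: 30 μL brought to 375 μL → factor 375/30 = 12.5
Step 6: 120 μL brought to 3 mL → factor 3000/120 = 25
Product of known-step factors = 2 × 10^6
Overall factor = 2.50 M / (0.167 μM) = 1.497 × 10^7
Step-4 factor = 1.497 × 10^7 / 2 × 10^6 = 7.485
v = 1.5 mL / 7.485 = 0.200 mL

0.200 mL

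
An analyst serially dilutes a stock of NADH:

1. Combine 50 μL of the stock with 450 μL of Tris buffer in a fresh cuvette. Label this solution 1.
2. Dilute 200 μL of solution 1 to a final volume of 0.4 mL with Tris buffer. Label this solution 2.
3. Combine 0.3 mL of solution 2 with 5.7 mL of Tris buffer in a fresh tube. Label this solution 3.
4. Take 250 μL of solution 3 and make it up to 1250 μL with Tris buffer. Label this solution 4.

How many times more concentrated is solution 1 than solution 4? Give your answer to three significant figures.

200

Step 1: 50 μL + 450 μL = 500 μL total → factor 500/50 = 10
Step 2: 200 μL brought to 0.4 mL → factor 400/200 = 2
Step 3: 0.3 mL + 5.7 mL = 6 mL total → factor 6/0.3 = 20
Step 4: 250 μL brought to 1250 μL → factor 1250/250 = 5
Dilution factor to solution 1 = 10; to solution 4 = 2000
[solution 1]/[solution 4] = (factor to solution 4)/(factor to solution 1) = 2000/10 = 200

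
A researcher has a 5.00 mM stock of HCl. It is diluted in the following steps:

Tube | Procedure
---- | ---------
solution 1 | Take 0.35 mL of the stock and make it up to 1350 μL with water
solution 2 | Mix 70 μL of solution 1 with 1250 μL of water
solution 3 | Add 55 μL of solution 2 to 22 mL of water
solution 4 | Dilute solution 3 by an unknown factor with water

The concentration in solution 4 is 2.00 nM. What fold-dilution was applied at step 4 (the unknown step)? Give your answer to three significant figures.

Step 1: 0.35 mL brought to 1350 μL → factor 1.35/0.35 = 3.8571
Step 2: 70 μL + 1250 μL = 1320 μL total → factor 1320/70 = 18.857
Step 3: 55 μL + 22 mL = 22055 μL total → factor 22055/55 = 401
Step 4: unknown factor x
Product of known-step factors = 29167
Overall factor = 5.00 mM / (2.00 nM) = 2.5 × 10^6
x = 2.5 × 10^6 / 29167 = 85.7

85.7-fold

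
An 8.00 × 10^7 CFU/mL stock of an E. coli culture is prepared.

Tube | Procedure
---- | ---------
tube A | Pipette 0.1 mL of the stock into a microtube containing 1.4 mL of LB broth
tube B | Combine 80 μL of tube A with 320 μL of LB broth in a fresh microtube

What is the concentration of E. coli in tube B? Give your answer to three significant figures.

1.07 × 10^6 CFU/mL

Step 1: 0.1 mL + 1.4 mL = 1.5 mL total → factor 1.5/0.1 = 15
Step 2: 80 μL + 320 μL = 400 μL total → factor 400/80 = 5
Overall dilution factor = 15 × 5 = 75
Final = 8.00 × 10^7 CFU/mL / 75 = 1.07 × 10^6 CFU/mL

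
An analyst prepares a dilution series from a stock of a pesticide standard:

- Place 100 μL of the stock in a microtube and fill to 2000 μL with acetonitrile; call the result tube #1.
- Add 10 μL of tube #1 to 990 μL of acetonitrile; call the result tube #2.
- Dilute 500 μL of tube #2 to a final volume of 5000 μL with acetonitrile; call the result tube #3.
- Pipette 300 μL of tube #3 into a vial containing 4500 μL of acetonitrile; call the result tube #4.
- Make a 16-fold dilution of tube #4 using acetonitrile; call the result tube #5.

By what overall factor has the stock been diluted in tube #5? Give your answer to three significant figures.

Step 1: 100 μL brought to 2000 μL → factor 2000/100 = 20
Step 2: 10 μL + 990 μL = 1000 μL total → factor 1000/10 = 100
Step 3: 500 μL brought to 5000 μL → factor 5000/500 = 10
Step 4: 300 μL + 4500 μL = 4800 μL total → factor 4800/300 = 16
Step 5: 16-fold → factor 16
Overall dilution factor = 20 × 100 × 10 × 16 × 16 = 5.12 × 10^6

5.12 × 10^6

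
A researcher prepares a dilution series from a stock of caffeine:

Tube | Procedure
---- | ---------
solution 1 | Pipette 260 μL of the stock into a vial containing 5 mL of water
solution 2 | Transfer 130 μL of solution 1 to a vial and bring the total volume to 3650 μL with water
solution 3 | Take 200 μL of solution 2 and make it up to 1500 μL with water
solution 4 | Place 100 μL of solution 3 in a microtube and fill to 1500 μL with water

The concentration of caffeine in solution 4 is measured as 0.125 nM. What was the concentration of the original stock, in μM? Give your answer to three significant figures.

7.99 μM

Step 1: 260 μL + 5 mL = 5260 μL total → factor 5260/260 = 20.231
Step 2: 130 μL brought to 3650 μL → factor 3650/130 = 28.077
Step 3: 200 μL brought to 1500 μL → factor 1500/200 = 7.5
Step 4: 100 μL brought to 1500 μL → factor 1500/100 = 15
Overall dilution factor = 20.231 × 28.077 × 7.5 × 15 = 63902
Stock = 0.125 nM × 63902 = 7988 nM = 7.99 μM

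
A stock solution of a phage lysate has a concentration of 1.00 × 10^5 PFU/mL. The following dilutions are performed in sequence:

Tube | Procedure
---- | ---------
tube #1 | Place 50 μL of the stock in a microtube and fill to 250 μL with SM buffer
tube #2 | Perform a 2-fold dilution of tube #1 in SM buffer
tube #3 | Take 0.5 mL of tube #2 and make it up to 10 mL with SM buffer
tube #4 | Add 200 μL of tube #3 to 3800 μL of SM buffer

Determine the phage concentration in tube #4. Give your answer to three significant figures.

Step 1: 50 μL brought to 250 μL → factor 250/50 = 5
Step 2: 2-fold → factor 2
Step 3: 0.5 mL brought to 10 mL → factor 10/0.5 = 20
Step 4: 200 μL + 3800 μL = 4000 μL total → factor 4000/200 = 20
Overall dilution factor = 5 × 2 × 20 × 20 = 4000
Final = 1.00 × 10^5 PFU/mL / 4000 = 25.0 PFU/mL

25.0 PFU/mL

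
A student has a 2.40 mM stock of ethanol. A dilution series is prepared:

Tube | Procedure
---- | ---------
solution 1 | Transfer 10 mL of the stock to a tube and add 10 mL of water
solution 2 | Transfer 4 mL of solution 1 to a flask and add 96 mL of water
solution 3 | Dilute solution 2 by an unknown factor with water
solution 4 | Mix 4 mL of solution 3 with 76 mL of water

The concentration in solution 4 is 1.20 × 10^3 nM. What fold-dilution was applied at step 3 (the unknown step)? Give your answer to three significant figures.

Step 1: 10 mL + 10 mL = 20 mL total → factor 20/10 = 2
Step 2: 4 mL + 96 mL = 100 mL total → factor 100/4 = 25
Step 3: unknown factor x
Step 4: 4 mL + 76 mL = 80 mL total → factor 80/4 = 20
Product of known-step factors = 1000
Overall factor = 2.40 mM / (1.20 × 10^3 nM) = 2000
x = 2000 / 1000 = 2.00

2.00-fold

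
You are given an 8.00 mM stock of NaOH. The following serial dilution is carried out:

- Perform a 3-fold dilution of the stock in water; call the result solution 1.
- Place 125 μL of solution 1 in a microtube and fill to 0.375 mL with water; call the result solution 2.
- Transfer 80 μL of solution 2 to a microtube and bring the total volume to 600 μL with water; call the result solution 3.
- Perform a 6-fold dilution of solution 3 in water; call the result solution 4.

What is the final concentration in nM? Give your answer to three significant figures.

1.98 × 10^4 nM

Step 1: 3-fold → factor 3
Step 2: 125 μL brought to 0.375 mL → factor 375/125 = 3
Step 3: 80 μL brought to 600 μL → factor 600/80 = 7.5
Step 4: 6-fold → factor 6
Overall dilution factor = 3 × 3 × 7.5 × 6 = 405
Final = 8.00 mM / 405 = 0.01975 mM = 1.98 × 10^4 nM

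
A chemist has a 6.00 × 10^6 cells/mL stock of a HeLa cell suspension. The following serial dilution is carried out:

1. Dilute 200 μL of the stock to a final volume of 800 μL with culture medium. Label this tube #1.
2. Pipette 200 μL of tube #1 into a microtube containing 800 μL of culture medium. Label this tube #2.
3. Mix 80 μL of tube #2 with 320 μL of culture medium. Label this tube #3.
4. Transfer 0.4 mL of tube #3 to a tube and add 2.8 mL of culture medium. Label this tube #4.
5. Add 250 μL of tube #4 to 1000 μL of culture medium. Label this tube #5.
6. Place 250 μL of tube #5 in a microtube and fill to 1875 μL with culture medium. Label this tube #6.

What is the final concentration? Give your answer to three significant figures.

200 cells/mL

Step 1: 200 μL brought to 800 μL → factor 800/200 = 4
Step 2: 200 μL + 800 μL = 1000 μL total → factor 1000/200 = 5
Step 3: 80 μL + 320 μL = 400 μL total → factor 400/80 = 5
Step 4: 0.4 mL + 2.8 mL = 3.2 mL total → factor 3.2/0.4 = 8
Step 5: 250 μL + 1000 μL = 1250 μL total → factor 1250/250 = 5
Step 6: 250 μL brought to 1875 μL → factor 1875/250 = 7.5
Overall dilution factor = 4 × 5 × 5 × 8 × 5 × 7.5 = 30000
Final = 6.00 × 10^6 cells/mL / 30000 = 200 cells/mL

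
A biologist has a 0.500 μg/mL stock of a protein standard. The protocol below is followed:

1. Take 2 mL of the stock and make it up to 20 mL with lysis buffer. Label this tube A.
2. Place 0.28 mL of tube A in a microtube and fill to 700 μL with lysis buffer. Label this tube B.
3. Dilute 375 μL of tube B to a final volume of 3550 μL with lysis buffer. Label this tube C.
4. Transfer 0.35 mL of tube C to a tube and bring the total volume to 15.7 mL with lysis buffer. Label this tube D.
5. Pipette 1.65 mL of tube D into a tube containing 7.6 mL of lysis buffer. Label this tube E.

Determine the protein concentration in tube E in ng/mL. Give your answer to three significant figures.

0.00840 ng/mL

Step 1: 2 mL brought to 20 mL → factor 20/2 = 10
Step 2: 0.28 mL brought to 700 μL → factor 0.7/0.28 = 2.5
Step 3: 375 μL brought to 3550 μL → factor 3550/375 = 9.4667
Step 4: 0.35 mL brought to 15.7 mL → factor 15.7/0.35 = 44.857
Step 5: 1.65 mL + 7.6 mL = 9.25 mL total → factor 9.25/1.65 = 5.6061
Overall dilution factor = 10 × 2.5 × 9.4667 × 44.857 × 5.6061 = 59515
Final = 0.500 μg/mL / 59515 = 8.401 × 10^-6 μg/mL = 0.00840 ng/mL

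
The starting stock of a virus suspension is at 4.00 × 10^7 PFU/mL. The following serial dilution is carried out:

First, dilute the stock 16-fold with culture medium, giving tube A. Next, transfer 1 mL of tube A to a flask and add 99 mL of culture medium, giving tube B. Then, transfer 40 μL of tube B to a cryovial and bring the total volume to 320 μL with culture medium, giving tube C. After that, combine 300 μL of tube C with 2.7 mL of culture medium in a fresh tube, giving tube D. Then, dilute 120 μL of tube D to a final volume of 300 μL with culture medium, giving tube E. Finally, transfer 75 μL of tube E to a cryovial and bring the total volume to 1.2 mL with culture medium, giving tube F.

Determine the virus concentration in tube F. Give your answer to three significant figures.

7.81 PFU/mL

Step 1: 16-fold → factor 16
Step 2: 1 mL + 99 mL = 100 mL total → factor 100/1 = 100
Step 3: 40 μL brought to 320 μL → factor 320/40 = 8
Step 4: 300 μL + 2.7 mL = 3000 μL total → factor 3000/300 = 10
Step 5: 120 μL brought to 300 μL → factor 300/120 = 2.5
Step 6: 75 μL brought to 1.2 mL → factor 1200/75 = 16
Overall dilution factor = 16 × 100 × 8 × 10 × 2.5 × 16 = 5.12 × 10^6
Final = 4.00 × 10^7 PFU/mL / 5.12 × 10^6 = 7.81 PFU/mL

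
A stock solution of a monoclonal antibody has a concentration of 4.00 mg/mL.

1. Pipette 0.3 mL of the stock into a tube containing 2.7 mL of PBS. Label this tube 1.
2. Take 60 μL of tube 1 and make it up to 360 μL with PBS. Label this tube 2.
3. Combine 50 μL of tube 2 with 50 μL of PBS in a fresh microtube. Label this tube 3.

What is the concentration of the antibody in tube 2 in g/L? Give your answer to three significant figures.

Step 1: 0.3 mL + 2.7 mL = 3 mL total → factor 3/0.3 = 10
Step 2: 60 μL brought to 360 μL → factor 360/60 = 6
Dilution factor through tube 2 = 10 × 6 = 60
[tube 2] = 4.00 mg/mL / 60 = 0.06667 mg/mL = 0.0667 g/L

0.0667 g/L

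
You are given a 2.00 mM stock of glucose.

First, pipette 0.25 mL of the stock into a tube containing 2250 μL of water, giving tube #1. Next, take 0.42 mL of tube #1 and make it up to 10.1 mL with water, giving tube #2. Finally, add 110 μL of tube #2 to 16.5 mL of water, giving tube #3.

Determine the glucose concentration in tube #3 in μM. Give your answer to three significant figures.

0.0551 μM

Step 1: 0.25 mL + 2250 μL = 2.5 mL total → factor 2.5/0.25 = 10
Step 2: 0.42 mL brought to 10.1 mL → factor 10.1/0.42 = 24.048
Step 3: 110 μL + 16.5 mL = 16610 μL total → factor 16610/110 = 151
Overall dilution factor = 10 × 24.048 × 151 = 36312
Final = 2.00 mM / 36312 = 5.508 × 10^-5 mM = 0.0551 μM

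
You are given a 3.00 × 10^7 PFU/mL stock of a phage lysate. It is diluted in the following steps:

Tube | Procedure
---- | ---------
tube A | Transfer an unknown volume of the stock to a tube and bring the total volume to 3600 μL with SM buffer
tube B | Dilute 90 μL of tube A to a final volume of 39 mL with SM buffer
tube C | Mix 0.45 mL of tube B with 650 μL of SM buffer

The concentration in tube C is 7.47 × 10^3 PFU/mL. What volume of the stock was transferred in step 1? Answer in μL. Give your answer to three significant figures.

Step 1: v brought to 3600 μL → factor = 3600 μL/v
Step 2: 90 μL brought to 39 mL → factor 39000/90 = 433.33
Step 3: 0.45 mL + 650 μL = 1.1 mL total → factor 1.1/0.45 = 2.4444
Product of known-step factors = 1059.3
Overall factor = 3.00 × 10^7 PFU/mL / (7.47 × 10^3 PFU/mL) = 4016.1
Step-1 factor = 4016.1 / 1059.3 = 3.7914
v = 3600 μL / 3.7914 = 950 μL

950 μL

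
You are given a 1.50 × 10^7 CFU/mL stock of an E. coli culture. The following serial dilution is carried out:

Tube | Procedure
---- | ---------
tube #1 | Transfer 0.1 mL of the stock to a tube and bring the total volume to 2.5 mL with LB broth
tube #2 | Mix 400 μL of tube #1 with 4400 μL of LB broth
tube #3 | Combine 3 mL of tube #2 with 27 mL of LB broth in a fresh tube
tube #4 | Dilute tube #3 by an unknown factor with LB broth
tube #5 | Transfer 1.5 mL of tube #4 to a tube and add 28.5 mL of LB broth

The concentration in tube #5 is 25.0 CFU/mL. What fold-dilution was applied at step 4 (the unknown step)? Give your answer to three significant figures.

Step 1: 0.1 mL brought to 2.5 mL → factor 2.5/0.1 = 25
Step 2: 400 μL + 4400 μL = 4800 μL total → factor 4800/400 = 12
Step 3: 3 mL + 27 mL = 30 mL total → factor 30/3 = 10
Step 4: unknown factor x
Step 5: 1.5 mL + 28.5 mL = 30 mL total → factor 30/1.5 = 20
Product of known-step factors = 60000
Overall factor = 1.50 × 10^7 CFU/mL / (25.0 CFU/mL) = 6 × 10^5
x = 6 × 10^5 / 60000 = 10.0

10.0-fold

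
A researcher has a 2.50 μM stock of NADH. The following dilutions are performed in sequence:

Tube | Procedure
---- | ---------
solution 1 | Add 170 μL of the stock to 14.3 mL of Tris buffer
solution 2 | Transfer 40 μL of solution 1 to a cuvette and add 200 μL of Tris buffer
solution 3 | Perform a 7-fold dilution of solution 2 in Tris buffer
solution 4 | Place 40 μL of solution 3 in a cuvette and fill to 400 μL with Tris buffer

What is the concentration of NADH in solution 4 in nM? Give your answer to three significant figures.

Step 1: 170 μL + 14.3 mL = 14470 μL total → factor 14470/170 = 85.118
Step 2: 40 μL + 200 μL = 240 μL total → factor 240/40 = 6
Step 3: 7-fold → factor 7
Step 4: 40 μL brought to 400 μL → factor 400/40 = 10
Overall dilution factor = 85.118 × 6 × 7 × 10 = 35749
Final = 2.50 μM / 35749 = 6.993 × 10^-5 μM = 0.0699 nM

0.0699 nM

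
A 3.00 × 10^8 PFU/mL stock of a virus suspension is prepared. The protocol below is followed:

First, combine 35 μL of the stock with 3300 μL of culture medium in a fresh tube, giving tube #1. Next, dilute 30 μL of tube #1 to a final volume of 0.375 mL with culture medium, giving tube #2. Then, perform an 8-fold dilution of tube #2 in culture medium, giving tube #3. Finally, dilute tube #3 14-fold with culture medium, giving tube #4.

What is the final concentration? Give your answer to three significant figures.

Step 1: 35 μL + 3300 μL = 3335 μL total → factor 3335/35 = 95.286
Step 2: 30 μL brought to 0.375 mL → factor 375/30 = 12.5
Step 3: 8-fold → factor 8
Step 4: 14-fold → factor 14
Overall dilution factor = 95.286 × 12.5 × 8 × 14 = 1.334 × 10^5
Final = 3.00 × 10^8 PFU/mL / 1.334 × 10^5 = 2.25 × 10^3 PFU/mL

2.25 × 10^3 PFU/mL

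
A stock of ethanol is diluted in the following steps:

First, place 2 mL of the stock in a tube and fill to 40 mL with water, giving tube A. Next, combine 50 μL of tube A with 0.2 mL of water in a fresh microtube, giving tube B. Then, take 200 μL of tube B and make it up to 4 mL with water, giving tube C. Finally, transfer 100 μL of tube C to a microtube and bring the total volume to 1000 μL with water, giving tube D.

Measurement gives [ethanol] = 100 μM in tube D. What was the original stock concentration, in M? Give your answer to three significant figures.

Step 1: 2 mL brought to 40 mL → factor 40/2 = 20
Step 2: 50 μL + 0.2 mL = 250 μL total → factor 250/50 = 5
Step 3: 200 μL brought to 4 mL → factor 4000/200 = 20
Step 4: 100 μL brought to 1000 μL → factor 1000/100 = 10
Overall dilution factor = 20 × 5 × 20 × 10 = 20000
Stock = 100 μM × 20000 = 2.000 × 10^6 μM = 2.00 M

2.00 M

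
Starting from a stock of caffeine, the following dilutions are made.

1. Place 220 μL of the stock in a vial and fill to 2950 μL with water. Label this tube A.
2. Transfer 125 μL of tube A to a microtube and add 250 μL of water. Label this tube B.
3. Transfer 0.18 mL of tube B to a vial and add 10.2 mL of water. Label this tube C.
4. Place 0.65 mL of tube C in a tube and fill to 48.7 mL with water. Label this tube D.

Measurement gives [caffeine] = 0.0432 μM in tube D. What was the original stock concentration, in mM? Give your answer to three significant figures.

Step 1: 220 μL brought to 2950 μL → factor 2950/220 = 13.409
Step 2: 125 μL + 250 μL = 375 μL total → factor 375/125 = 3
Step 3: 0.18 mL + 10.2 mL = 10.38 mL total → factor 10.38/0.18 = 57.667
Step 4: 0.65 mL brought to 48.7 mL → factor 48.7/0.65 = 74.923
Overall dilution factor = 13.409 × 3 × 57.667 × 74.923 = 1.738 × 10^5
Stock = 0.0432 μM × 1.738 × 10^5 = 7508 μM = 7.51 mM

7.51 mM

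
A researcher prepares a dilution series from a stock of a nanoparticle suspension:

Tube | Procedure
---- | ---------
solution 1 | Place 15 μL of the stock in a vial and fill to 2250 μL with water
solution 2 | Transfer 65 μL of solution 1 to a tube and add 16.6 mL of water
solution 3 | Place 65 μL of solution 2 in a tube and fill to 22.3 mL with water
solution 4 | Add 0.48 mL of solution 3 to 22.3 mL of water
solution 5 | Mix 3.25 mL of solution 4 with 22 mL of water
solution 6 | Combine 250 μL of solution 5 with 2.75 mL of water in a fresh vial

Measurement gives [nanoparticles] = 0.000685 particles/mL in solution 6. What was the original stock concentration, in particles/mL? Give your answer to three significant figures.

Step 1: 15 μL brought to 2250 μL → factor 2250/15 = 150
Step 2: 65 μL + 16.6 mL = 16665 μL total → factor 16665/65 = 256.38
Step 3: 65 μL brought to 22.3 mL → factor 22300/65 = 343.08
Step 4: 0.48 mL + 22.3 mL = 22.78 mL total → factor 22.78/0.48 = 47.458
Step 5: 3.25 mL + 22 mL = 25.25 mL total → factor 25.25/3.25 = 7.7692
Step 6: 250 μL + 2.75 mL = 3000 μL total → factor 3000/250 = 12
Overall dilution factor = 150 × 256.38 × 343.08 × 47.458 × 7.7692 × 12 = 5.8378 × 10^10
Stock = 0.000685 particles/mL × 5.8378 × 10^10 = 4.00 × 10^7 particles/mL

4.00 × 10^7 particles/mL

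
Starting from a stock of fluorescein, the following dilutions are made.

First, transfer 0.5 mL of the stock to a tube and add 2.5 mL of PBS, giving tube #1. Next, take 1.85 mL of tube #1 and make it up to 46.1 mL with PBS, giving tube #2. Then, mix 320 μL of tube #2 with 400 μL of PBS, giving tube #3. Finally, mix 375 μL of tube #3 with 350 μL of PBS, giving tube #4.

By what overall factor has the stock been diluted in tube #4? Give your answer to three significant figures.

Step 1: 0.5 mL + 2.5 mL = 3 mL total → factor 3/0.5 = 6
Step 2: 1.85 mL brought to 46.1 mL → factor 46.1/1.85 = 24.919
Step 3: 320 μL + 400 μL = 720 μL total → factor 720/320 = 2.25
Step 4: 375 μL + 350 μL = 725 μL total → factor 725/375 = 1.9333
Overall dilution factor = 6 × 24.919 × 2.25 × 1.9333 = 650.38

650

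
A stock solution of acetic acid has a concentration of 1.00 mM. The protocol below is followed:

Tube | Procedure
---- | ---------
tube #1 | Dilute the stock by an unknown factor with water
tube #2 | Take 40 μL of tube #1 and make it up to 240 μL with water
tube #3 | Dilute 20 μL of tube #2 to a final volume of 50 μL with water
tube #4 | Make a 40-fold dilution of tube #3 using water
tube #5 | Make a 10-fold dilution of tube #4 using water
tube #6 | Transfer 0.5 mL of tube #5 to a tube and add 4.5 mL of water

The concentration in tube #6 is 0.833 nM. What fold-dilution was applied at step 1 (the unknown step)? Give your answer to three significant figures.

Step 1: unknown factor x
Step 2: 40 μL brought to 240 μL → factor 240/40 = 6
Step 3: 20 μL brought to 50 μL → factor 50/20 = 2.5
Step 4: 40-fold → factor 40
Step 5: 10-fold → factor 10
Step 6: 0.5 mL + 4.5 mL = 5 mL total → factor 5/0.5 = 10
Product of known-step factors = 60000
Overall factor = 1.00 mM / (0.833 nM) = 1.2005 × 10^6
x = 1.2005 × 10^6 / 60000 = 20.0

20.0-fold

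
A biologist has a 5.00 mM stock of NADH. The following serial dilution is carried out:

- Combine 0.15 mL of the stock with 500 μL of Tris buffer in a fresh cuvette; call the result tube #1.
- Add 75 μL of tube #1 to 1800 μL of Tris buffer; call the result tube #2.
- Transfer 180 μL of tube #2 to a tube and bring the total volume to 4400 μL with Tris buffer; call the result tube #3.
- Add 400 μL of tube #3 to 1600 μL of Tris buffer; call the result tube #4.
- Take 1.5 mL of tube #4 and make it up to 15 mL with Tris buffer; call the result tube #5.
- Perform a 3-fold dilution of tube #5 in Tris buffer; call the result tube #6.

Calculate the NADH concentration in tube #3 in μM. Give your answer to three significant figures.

Step 1: 0.15 mL + 500 μL = 0.65 mL total → factor 0.65/0.15 = 4.3333
Step 2: 75 μL + 1800 μL = 1875 μL total → factor 1875/75 = 25
Step 3: 180 μL brought to 4400 μL → factor 4400/180 = 24.444
Dilution factor through tube #3 = 4.3333 × 25 × 24.444 = 2648.1
[tube #3] = 5.00 mM / 2648.1 = 0.001888 mM = 1.89 μM

1.89 μM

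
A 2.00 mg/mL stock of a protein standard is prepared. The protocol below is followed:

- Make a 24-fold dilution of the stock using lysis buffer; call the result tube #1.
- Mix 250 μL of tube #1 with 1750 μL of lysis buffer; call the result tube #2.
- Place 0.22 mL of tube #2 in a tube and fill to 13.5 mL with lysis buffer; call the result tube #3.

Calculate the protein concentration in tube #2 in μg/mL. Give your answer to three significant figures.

10.4 μg/mL

Step 1: 24-fold → factor 24
Step 2: 250 μL + 1750 μL = 2000 μL total → factor 2000/250 = 8
Dilution factor through tube #2 = 24 × 8 = 192
[tube #2] = 2.00 mg/mL / 192 = 0.01042 mg/mL = 10.4 μg/mL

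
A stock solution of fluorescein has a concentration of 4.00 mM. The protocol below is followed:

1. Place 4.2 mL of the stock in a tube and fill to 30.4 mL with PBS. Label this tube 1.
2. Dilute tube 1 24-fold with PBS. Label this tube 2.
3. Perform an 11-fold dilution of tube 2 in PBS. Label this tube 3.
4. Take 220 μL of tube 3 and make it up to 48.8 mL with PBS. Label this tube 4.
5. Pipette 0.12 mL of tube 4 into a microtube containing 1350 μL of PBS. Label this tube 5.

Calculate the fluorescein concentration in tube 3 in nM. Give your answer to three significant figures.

2.09 × 10^3 nM

Step 1: 4.2 mL brought to 30.4 mL → factor 30.4/4.2 = 7.2381
Step 2: 24-fold → factor 24
Step 3: 11-fold → factor 11
Dilution factor through tube 3 = 7.2381 × 24 × 11 = 1910.9
[tube 3] = 4.00 mM / 1910.9 = 0.002093 mM = 2.09 × 10^3 nM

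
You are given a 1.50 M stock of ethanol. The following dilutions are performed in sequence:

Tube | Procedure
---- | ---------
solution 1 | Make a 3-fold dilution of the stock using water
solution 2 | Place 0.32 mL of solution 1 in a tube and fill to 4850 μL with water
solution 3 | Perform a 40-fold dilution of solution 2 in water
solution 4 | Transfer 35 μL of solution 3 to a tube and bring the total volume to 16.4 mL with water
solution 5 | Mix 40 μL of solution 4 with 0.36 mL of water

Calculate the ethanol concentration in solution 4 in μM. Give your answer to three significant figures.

1.76 μM

Step 1: 3-fold → factor 3
Step 2: 0.32 mL brought to 4850 μL → factor 4.85/0.32 = 15.156
Step 3: 40-fold → factor 40
Step 4: 35 μL brought to 16.4 mL → factor 16400/35 = 468.57
Dilution factor through solution 4 = 3 × 15.156 × 40 × 468.57 = 8.5221 × 10^5
[solution 4] = 1.50 M / 8.5221 × 10^5 = 1.760 × 10^-6 M = 1.76 μM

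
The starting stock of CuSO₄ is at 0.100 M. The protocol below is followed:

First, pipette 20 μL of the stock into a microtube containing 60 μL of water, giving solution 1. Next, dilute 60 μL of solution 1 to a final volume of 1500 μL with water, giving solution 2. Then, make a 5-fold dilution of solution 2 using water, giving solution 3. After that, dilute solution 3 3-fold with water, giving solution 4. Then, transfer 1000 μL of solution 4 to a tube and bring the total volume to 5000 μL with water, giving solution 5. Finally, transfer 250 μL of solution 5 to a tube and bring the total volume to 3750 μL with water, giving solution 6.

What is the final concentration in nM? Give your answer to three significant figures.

Step 1: 20 μL + 60 μL = 80 μL total → factor 80/20 = 4
Step 2: 60 μL brought to 1500 μL → factor 1500/60 = 25
Step 3: 5-fold → factor 5
Step 4: 3-fold → factor 3
Step 5: 1000 μL brought to 5000 μL → factor 5000/1000 = 5
Step 6: 250 μL brought to 3750 μL → factor 3750/250 = 15
Overall dilution factor = 4 × 25 × 5 × 3 × 5 × 15 = 1.125 × 10^5
Final = 0.100 M / 1.125 × 10^5 = 8.889 × 10^-7 M = 889 nM

889 nM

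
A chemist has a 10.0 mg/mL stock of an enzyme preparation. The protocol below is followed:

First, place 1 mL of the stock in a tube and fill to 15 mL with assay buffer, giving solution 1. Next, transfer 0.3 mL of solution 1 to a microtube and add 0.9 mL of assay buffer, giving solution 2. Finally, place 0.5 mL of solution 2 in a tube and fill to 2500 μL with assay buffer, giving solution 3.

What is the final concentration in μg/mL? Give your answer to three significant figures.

Step 1: 1 mL brought to 15 mL → factor 15/1 = 15
Step 2: 0.3 mL + 0.9 mL = 1.2 mL total → factor 1.2/0.3 = 4
Step 3: 0.5 mL brought to 2500 μL → factor 2.5/0.5 = 5
Overall dilution factor = 15 × 4 × 5 = 300
Final = 10.0 mg/mL / 300 = 0.03333 mg/mL = 33.3 μg/mL

33.3 μg/mL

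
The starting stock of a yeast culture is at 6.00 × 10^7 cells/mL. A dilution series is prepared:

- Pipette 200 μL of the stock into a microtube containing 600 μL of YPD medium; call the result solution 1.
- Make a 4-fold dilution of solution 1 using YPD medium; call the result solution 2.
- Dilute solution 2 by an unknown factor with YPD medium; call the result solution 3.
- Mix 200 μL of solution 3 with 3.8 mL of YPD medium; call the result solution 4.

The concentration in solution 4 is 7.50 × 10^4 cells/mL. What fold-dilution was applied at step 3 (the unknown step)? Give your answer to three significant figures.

2.50-fold

Step 1: 200 μL + 600 μL = 800 μL total → factor 800/200 = 4
Step 2: 4-fold → factor 4
Step 3: unknown factor x
Step 4: 200 μL + 3.8 mL = 4000 μL total → factor 4000/200 = 20
Product of known-step factors = 320
Overall factor = 6.00 × 10^7 cells/mL / (7.50 × 10^4 cells/mL) = 800
x = 800 / 320 = 2.50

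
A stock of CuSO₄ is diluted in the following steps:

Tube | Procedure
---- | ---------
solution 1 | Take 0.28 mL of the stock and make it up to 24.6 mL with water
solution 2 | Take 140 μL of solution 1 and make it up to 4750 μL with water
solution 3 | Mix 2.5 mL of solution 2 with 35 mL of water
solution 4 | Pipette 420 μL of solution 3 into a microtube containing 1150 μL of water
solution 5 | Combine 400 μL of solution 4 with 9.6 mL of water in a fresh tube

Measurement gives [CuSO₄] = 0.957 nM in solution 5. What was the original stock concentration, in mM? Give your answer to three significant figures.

Step 1: 0.28 mL brought to 24.6 mL → factor 24.6/0.28 = 87.857
Step 2: 140 μL brought to 4750 μL → factor 4750/140 = 33.929
Step 3: 2.5 mL + 35 mL = 37.5 mL total → factor 37.5/2.5 = 15
Step 4: 420 μL + 1150 μL = 1570 μL total → factor 1570/420 = 3.7381
Step 5: 400 μL + 9.6 mL = 10000 μL total → factor 10000/400 = 25
Overall dilution factor = 87.857 × 33.929 × 15 × 3.7381 × 25 = 4.1785 × 10^6
Stock = 0.957 nM × 4.1785 × 10^6 = 3.999 × 10^6 nM = 4.00 mM

4.00 mM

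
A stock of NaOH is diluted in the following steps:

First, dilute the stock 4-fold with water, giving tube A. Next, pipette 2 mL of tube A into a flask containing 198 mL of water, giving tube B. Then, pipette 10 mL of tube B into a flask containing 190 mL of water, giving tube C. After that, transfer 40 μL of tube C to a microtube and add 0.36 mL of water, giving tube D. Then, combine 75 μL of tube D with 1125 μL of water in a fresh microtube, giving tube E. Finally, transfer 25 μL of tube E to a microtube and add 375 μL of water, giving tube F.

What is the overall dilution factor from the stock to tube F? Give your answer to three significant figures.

2.05 × 10^7

Step 1: 4-fold → factor 4
Step 2: 2 mL + 198 mL = 200 mL total → factor 200/2 = 100
Step 3: 10 mL + 190 mL = 200 mL total → factor 200/10 = 20
Step 4: 40 μL + 0.36 mL = 400 μL total → factor 400/40 = 10
Step 5: 75 μL + 1125 μL = 1200 μL total → factor 1200/75 = 16
Step 6: 25 μL + 375 μL = 400 μL total → factor 400/25 = 16
Overall dilution factor = 4 × 100 × 20 × 10 × 16 × 16 = 2.048 × 10^7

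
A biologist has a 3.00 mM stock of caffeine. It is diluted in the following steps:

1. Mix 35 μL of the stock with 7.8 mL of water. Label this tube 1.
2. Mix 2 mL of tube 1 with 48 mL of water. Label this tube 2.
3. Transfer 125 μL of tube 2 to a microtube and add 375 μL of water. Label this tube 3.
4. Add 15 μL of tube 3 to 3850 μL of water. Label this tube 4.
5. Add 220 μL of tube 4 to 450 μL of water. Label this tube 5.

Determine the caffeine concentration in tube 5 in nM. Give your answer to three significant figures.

0.171 nM

Step 1: 35 μL + 7.8 mL = 7835 μL total → factor 7835/35 = 223.86
Step 2: 2 mL + 48 mL = 50 mL total → factor 50/2 = 25
Step 3: 125 μL + 375 μL = 500 μL total → factor 500/125 = 4
Step 4: 15 μL + 3850 μL = 3865 μL total → factor 3865/15 = 257.67
Step 5: 220 μL + 450 μL = 670 μL total → factor 670/220 = 3.0455
Overall dilution factor = 223.86 × 25 × 4 × 257.67 × 3.0455 = 1.7566 × 10^7
Final = 3.00 mM / 1.7566 × 10^7 = 1.708 × 10^-7 mM = 0.171 nM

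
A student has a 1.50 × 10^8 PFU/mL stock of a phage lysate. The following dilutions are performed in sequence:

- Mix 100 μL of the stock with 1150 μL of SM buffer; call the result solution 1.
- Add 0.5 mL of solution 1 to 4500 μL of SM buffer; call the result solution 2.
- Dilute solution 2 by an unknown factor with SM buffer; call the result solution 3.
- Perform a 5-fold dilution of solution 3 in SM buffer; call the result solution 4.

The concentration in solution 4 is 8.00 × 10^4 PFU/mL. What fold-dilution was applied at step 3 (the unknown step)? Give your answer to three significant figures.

Step 1: 100 μL + 1150 μL = 1250 μL total → factor 1250/100 = 12.5
Step 2: 0.5 mL + 4500 μL = 5 mL total → factor 5/0.5 = 10
Step 3: unknown factor x
Step 4: 5-fold → factor 5
Product of known-step factors = 625
Overall factor = 1.50 × 10^8 PFU/mL / (8.00 × 10^4 PFU/mL) = 1875
x = 1875 / 625 = 3.00

3.00-fold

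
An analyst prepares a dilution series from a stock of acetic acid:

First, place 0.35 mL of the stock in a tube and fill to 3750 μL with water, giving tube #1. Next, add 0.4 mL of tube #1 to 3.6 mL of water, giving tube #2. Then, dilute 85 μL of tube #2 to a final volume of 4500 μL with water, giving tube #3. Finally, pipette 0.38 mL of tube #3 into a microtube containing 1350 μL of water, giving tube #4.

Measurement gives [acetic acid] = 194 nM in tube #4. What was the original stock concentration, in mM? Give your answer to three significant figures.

5.01 mM

Step 1: 0.35 mL brought to 3750 μL → factor 3.75/0.35 = 10.714
Step 2: 0.4 mL + 3.6 mL = 4 mL total → factor 4/0.4 = 10
Step 3: 85 μL brought to 4500 μL → factor 4500/85 = 52.941
Step 4: 0.38 mL + 1350 μL = 1.73 mL total → factor 1.73/0.38 = 4.5526
Overall dilution factor = 10.714 × 10 × 52.941 × 4.5526 = 25824
Stock = 194 nM × 25824 = 5.010 × 10^6 nM = 5.01 mM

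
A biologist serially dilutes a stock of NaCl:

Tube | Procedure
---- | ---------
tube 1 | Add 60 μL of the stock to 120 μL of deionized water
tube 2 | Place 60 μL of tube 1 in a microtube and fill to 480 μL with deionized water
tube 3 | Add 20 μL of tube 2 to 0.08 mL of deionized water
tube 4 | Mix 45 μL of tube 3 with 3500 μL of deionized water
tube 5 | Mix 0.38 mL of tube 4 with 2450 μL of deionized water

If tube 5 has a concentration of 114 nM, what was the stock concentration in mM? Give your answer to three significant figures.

8.03 mM

Step 1: 60 μL + 120 μL = 180 μL total → factor 180/60 = 3
Step 2: 60 μL brought to 480 μL → factor 480/60 = 8
Step 3: 20 μL + 0.08 mL = 100 μL total → factor 100/20 = 5
Step 4: 45 μL + 3500 μL = 3545 μL total → factor 3545/45 = 78.778
Step 5: 0.38 mL + 2450 μL = 2.83 mL total → factor 2.83/0.38 = 7.4474
Overall dilution factor = 3 × 8 × 5 × 78.778 × 7.4474 = 70402
Stock = 114 nM × 70402 = 8.026 × 10^6 nM = 8.03 mM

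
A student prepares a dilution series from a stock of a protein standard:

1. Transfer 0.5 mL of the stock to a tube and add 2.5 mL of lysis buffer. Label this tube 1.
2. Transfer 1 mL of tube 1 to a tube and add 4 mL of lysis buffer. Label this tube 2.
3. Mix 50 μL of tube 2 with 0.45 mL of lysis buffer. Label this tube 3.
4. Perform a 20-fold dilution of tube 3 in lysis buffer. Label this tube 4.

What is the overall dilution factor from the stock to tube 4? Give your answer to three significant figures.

6.00 × 10^3

Step 1: 0.5 mL + 2.5 mL = 3 mL total → factor 3/0.5 = 6
Step 2: 1 mL + 4 mL = 5 mL total → factor 5/1 = 5
Step 3: 50 μL + 0.45 mL = 500 μL total → factor 500/50 = 10
Step 4: 20-fold → factor 20
Overall dilution factor = 6 × 5 × 10 × 20 = 6000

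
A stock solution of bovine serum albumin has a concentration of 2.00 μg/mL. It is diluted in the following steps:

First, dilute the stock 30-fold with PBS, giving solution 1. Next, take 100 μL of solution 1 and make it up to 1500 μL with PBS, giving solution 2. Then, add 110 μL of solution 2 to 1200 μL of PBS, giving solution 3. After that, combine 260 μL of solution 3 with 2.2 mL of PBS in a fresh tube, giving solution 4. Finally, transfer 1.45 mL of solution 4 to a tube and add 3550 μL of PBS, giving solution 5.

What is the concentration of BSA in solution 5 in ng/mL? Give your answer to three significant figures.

Step 1: 30-fold → factor 30
Step 2: 100 μL brought to 1500 μL → factor 1500/100 = 15
Step 3: 110 μL + 1200 μL = 1310 μL total → factor 1310/110 = 11.909
Step 4: 260 μL + 2.2 mL = 2460 μL total → factor 2460/260 = 9.4615
Step 5: 1.45 mL + 3550 μL = 5 mL total → factor 5/1.45 = 3.4483
Overall dilution factor = 30 × 15 × 11.909 × 9.4615 × 3.4483 = 1.7485 × 10^5
Final = 2.00 μg/mL / 1.7485 × 10^5 = 1.144 × 10^-5 μg/mL = 0.0114 ng/mL

0.0114 ng/mL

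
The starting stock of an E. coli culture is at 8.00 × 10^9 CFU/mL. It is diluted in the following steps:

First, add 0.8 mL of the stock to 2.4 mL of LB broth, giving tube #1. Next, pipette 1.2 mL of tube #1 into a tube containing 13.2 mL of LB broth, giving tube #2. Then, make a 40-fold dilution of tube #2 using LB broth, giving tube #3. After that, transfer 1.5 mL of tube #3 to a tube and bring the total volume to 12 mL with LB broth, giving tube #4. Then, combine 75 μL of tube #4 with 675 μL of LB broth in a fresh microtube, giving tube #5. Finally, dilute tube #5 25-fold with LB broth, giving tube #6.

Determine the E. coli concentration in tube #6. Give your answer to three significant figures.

2.08 × 10^3 CFU/mL

Step 1: 0.8 mL + 2.4 mL = 3.2 mL total → factor 3.2/0.8 = 4
Step 2: 1.2 mL + 13.2 mL = 14.4 mL total → factor 14.4/1.2 = 12
Step 3: 40-fold → factor 40
Step 4: 1.5 mL brought to 12 mL → factor 12/1.5 = 8
Step 5: 75 μL + 675 μL = 750 μL total → factor 750/75 = 10
Step 6: 25-fold → factor 25
Overall dilution factor = 4 × 12 × 40 × 8 × 10 × 25 = 3.84 × 10^6
Final = 8.00 × 10^9 CFU/mL / 3.84 × 10^6 = 2.08 × 10^3 CFU/mL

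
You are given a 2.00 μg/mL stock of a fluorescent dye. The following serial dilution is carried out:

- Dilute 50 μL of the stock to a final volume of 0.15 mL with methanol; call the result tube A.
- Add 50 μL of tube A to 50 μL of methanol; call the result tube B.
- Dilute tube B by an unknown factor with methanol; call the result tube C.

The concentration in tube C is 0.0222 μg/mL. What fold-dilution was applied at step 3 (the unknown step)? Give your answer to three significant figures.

15.0-fold

Step 1: 50 μL brought to 0.15 mL → factor 150/50 = 3
Step 2: 50 μL + 50 μL = 100 μL total → factor 100/50 = 2
Step 3: unknown factor x
Product of known-step factors = 6
Overall factor = 2.00 μg/mL / (0.0222 μg/mL) = 90.09
x = 90.09 / 6 = 15.0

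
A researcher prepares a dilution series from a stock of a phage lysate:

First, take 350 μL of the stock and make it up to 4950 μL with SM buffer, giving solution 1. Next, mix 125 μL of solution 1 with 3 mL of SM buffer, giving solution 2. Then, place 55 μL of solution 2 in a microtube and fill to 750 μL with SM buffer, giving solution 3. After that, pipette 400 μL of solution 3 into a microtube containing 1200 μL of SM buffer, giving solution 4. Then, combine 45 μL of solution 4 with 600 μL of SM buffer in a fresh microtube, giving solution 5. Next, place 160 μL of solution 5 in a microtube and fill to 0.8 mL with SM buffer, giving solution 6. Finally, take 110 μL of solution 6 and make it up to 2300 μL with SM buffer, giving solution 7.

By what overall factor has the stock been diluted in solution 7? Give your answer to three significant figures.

Step 1: 350 μL brought to 4950 μL → factor 4950/350 = 14.143
Step 2: 125 μL + 3 mL = 3125 μL total → factor 3125/125 = 25
Step 3: 55 μL brought to 750 μL → factor 750/55 = 13.636
Step 4: 400 μL + 1200 μL = 1600 μL total → factor 1600/400 = 4
Step 5: 45 μL + 600 μL = 645 μL total → factor 645/45 = 14.333
Step 6: 160 μL brought to 0.8 mL → factor 800/160 = 5
Step 7: 110 μL brought to 2300 μL → factor 2300/110 = 20.909
Overall dilution factor = 14.143 × 25 × 13.636 × 4 × 14.333 × 5 × 20.909 = 2.8899 × 10^7

2.89 × 10^7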